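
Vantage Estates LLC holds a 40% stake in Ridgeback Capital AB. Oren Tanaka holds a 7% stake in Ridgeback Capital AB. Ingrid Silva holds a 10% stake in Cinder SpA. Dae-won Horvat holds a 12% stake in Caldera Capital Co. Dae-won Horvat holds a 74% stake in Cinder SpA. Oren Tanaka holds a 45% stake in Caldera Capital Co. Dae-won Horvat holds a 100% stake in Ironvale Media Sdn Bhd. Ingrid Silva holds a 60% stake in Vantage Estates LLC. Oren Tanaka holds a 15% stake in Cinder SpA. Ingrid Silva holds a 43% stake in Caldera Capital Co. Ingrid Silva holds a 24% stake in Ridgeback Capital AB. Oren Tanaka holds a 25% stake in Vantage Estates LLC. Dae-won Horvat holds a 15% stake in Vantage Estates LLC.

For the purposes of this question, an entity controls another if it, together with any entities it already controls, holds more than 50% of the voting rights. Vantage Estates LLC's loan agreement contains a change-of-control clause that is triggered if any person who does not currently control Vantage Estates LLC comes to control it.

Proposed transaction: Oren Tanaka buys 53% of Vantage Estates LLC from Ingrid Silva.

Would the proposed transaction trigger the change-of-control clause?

Yes

The purchase adds only to Oren's holdings (Ingrid's stake shrinks), so Oren is the only person who could newly come to control Vantage.
Oren's largest direct stake is 45% in Caldera, which does not meet the threshold, so Oren controls no company.
In Vantage, Oren's side holds only 25%, not > 50%.
So before the transaction, Oren does not control Vantage.
After the purchase, Oren's direct stake in Vantage rises to 25% + 53% = 78%, and Ingrid's stake falls to 7%.
Oren holds 78% of Vantage, so Oren controls Vantage.
Oren did not control Vantage before and does after, so the clause is triggered.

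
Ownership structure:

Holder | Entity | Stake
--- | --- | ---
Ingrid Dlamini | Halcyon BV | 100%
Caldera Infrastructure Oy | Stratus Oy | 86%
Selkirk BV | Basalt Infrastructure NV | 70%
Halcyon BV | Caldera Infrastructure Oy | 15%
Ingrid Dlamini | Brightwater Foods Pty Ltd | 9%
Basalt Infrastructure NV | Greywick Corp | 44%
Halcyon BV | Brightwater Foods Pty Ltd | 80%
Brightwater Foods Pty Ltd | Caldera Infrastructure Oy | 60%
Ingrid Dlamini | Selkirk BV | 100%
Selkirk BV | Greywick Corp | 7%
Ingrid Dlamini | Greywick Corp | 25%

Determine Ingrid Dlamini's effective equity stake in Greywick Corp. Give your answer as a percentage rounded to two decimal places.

Ingrid reaches Greywick along 3 paths.
Via Selkirk: 100% × 7% = 7%.
Via Selkirk → Basalt: 100% × 70% × 44% = 30.8%.
Direct stake: 25% = 25%.
Total: 7% + 30.8% + 25% = 62.8%.
Rounded: 62.80%.

62.80%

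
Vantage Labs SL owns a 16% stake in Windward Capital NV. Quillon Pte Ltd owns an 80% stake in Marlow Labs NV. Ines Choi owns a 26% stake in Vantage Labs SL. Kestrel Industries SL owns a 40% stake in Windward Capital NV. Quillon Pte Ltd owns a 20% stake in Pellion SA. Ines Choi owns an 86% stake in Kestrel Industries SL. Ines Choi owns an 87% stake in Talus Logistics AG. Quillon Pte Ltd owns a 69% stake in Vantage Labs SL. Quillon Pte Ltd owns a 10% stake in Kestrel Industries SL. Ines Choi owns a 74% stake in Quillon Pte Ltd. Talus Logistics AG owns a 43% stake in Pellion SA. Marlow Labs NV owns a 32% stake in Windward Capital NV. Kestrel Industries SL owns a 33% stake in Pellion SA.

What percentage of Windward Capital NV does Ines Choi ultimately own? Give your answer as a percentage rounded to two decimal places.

68.63%

Ines reaches Windward along 5 paths.
Via Quillon → Marlow: 74% × 80% × 32% = 18.944%.
Via Kestrel: 86% × 40% = 34.4%.
Via Quillon → Kestrel: 74% × 10% × 40% = 2.96%.
Via Vantage: 26% × 16% = 4.16%.
Via Quillon → Vantage: 74% × 69% × 16% = 8.1696%.
Total: 18.944% + 34.4% + 2.96% + 4.16% + 8.1696% = 68.6336%.
Rounded: 68.63%.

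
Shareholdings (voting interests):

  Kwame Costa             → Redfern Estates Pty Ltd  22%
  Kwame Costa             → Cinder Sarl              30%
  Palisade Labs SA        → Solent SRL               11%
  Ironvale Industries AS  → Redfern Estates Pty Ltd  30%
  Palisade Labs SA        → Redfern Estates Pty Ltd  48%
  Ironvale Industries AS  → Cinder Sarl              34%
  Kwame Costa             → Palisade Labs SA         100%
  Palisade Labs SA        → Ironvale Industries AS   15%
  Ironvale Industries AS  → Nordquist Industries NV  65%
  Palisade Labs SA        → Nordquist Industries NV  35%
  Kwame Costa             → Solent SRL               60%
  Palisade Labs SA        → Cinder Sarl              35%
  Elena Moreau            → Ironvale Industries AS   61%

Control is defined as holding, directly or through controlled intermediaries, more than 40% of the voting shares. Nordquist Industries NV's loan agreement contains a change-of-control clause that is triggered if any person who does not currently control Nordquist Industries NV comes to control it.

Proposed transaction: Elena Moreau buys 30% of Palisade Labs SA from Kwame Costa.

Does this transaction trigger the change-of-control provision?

The purchase adds only to Elena's holdings (Kwame's stake shrinks), so Elena is the only person who could newly come to control Nordquist.
Elena holds 61% of Ironvale, so Elena controls Ironvale.
Ironvale holds 65% of Nordquist, so Elena controls Nordquist.
So Elena already controls Nordquist before the transaction.
After the purchase, Elena holds 30% of Palisade directly, and Kwame's stake falls to 70%.
Elena controlled Nordquist already, so this is not a new person acquiring control; every other person's position is unchanged or reduced.
No new person acquires control, so the clause is not triggered.

No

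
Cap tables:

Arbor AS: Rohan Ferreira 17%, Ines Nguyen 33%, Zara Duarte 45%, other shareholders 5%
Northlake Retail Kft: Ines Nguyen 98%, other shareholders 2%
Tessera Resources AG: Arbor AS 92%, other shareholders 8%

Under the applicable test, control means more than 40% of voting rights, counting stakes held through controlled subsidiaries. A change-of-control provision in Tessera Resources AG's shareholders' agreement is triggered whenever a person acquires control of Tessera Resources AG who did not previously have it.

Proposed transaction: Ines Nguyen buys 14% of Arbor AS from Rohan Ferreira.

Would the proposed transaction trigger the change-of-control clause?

Yes

The purchase adds only to Ines's holdings (Rohan's stake shrinks), so Ines is the only person who could newly come to control Tessera.
Ines holds 98% of Northlake, so Ines controls Northlake.
Neither Ines nor any entity Ines controls holds any voting interest in Tessera.
So before the transaction, Ines does not control Tessera.
After the purchase, Ines's direct stake in Arbor rises to 33% + 14% = 47%, and Rohan's stake falls to 3%.
Ines holds 47% of Arbor, so Ines controls Arbor.
Arbor holds 92% of Tessera, so Ines controls Tessera.
Ines did not control Tessera before and does after, so the clause is triggered.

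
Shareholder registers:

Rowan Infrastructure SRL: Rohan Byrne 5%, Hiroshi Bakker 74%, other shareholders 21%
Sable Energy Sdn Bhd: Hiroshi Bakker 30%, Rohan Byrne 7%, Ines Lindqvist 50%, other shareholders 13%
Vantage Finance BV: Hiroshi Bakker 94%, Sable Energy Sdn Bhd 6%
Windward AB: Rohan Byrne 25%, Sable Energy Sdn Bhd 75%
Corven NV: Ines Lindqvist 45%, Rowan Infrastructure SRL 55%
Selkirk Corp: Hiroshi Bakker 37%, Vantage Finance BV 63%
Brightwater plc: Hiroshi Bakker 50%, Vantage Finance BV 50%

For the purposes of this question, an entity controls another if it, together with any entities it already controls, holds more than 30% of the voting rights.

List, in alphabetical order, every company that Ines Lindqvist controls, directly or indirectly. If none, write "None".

Corven NV, Sable Energy Sdn Bhd, Windward AB

Ines holds 50% of Sable, so Ines controls Sable.
Sable holds 75% of Windward, so Ines controls Windward.
Ines holds 45% of Corven, so Ines controls Corven.
No other company's threshold is met.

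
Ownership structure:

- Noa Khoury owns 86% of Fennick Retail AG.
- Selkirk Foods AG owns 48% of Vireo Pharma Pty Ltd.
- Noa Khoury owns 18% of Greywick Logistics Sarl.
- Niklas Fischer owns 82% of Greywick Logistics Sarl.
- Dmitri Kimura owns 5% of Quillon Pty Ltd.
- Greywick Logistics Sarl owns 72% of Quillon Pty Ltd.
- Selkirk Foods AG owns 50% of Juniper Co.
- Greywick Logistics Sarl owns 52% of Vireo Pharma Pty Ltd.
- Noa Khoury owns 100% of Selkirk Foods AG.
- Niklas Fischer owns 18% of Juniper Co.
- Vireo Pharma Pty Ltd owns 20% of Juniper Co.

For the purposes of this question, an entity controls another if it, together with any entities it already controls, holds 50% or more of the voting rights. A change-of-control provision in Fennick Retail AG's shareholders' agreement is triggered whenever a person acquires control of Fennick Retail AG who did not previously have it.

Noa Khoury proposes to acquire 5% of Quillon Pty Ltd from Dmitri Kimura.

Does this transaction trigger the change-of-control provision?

No

The purchase adds only to Noa's holdings (Dmitri's stake shrinks), so Noa is the only person who could newly come to control Fennick.
Noa holds 86% of Fennick, so Noa controls Fennick.
So Noa already controls Fennick before the transaction.
After the purchase, Noa holds 5% of Quillon directly, and Dmitri's stake falls to 0%.
Noa controlled Fennick already, so this is not a new person acquiring control; every other person's position is unchanged or reduced.
No new person acquires control, so the clause is not triggered.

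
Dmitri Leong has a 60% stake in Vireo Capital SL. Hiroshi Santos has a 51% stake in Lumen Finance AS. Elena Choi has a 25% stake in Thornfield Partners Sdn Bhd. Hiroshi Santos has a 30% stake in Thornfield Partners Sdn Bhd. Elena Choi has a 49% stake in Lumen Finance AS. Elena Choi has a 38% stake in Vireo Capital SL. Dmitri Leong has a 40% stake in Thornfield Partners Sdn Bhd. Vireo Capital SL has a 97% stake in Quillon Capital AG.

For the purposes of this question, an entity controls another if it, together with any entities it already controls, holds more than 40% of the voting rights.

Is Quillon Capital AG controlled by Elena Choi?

Elena holds 49% of Lumen, so Elena controls Lumen.
Neither Elena nor any entity Elena controls holds any voting interest in Quillon.
So Elena does not control Quillon.

No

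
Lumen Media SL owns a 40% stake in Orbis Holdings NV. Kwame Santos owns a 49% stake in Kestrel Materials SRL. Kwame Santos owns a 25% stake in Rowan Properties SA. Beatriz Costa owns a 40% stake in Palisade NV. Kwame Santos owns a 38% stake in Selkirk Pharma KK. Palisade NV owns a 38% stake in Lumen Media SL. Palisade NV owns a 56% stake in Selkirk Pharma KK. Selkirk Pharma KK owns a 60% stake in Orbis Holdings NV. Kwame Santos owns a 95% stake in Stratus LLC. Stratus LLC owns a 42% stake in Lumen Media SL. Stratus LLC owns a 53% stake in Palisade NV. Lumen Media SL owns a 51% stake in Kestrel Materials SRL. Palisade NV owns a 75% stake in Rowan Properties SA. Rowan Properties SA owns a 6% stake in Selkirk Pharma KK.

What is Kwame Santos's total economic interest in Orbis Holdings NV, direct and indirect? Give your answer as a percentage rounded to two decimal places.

65.59%

Kwame reaches Orbis along 6 paths.
Via Stratus → Palisade → Selkirk: 95% × 53% × 56% × 60% = 16.9176%.
Via Selkirk: 38% × 60% = 22.8%.
Via Rowan → Selkirk: 25% × 6% × 60% = 0.9%.
Via Stratus → Palisade → Rowan → Selkirk: 95% × 53% × 75% × 6% × 60% = 1.35945%.
Via Stratus → Lumen: 95% × 42% × 40% = 15.96%.
Via Stratus → Palisade → Lumen: 95% × 53% × 38% × 40% = 7.6532%.
Total: 16.9176% + 22.8% + 0.9% + 1.35945% + 15.96% + 7.6532% = 65.59025%.
Rounded: 65.59%.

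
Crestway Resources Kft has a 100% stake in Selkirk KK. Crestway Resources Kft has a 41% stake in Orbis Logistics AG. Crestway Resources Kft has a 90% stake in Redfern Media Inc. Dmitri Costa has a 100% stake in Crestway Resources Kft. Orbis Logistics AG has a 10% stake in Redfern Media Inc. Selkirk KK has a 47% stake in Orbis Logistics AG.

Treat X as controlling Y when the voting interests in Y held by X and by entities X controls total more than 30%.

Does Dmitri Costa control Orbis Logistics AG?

Dmitri holds 100% of Crestway, so Dmitri controls Crestway.
Crestway holds 100% of Selkirk, so Dmitri controls Selkirk.
Selkirk and Crestway together hold 47% + 41% = 88% of Orbis, so Dmitri controls Orbis.

Yes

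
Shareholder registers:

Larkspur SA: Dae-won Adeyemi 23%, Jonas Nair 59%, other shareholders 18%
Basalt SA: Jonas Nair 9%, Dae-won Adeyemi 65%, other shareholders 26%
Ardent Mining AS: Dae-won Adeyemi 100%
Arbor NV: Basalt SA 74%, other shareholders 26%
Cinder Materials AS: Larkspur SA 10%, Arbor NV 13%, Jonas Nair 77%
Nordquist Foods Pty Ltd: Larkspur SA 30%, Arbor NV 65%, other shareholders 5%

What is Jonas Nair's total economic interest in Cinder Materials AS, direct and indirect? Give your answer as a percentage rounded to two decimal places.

Jonas reaches Cinder along 3 paths.
Via Larkspur: 59% × 10% = 5.9%.
Via Basalt → Arbor: 9% × 74% × 13% = 0.8658%.
Direct stake: 77% = 77%.
Total: 5.9% + 0.8658% + 77% = 83.7658%.
Rounded: 83.77%.

83.77%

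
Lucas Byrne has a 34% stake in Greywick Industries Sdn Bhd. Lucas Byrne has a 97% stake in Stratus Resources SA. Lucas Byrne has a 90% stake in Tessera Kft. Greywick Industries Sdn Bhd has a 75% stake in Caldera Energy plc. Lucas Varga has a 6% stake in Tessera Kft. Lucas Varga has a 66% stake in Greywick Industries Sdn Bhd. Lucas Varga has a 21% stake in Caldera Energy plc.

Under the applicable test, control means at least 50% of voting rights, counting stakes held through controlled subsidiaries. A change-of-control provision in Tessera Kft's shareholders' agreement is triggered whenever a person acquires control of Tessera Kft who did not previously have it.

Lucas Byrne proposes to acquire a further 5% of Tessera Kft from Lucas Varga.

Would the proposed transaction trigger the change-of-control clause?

The purchase adds only to Lucas Byrne's holdings (Lucas Varga's stake shrinks), so Lucas Byrne is the only person who could newly come to control Tessera.
Lucas Byrne holds 90% of Tessera, so Lucas Byrne controls Tessera.
So Lucas Byrne already controls Tessera before the transaction.
After the purchase, Lucas Byrne's direct stake in Tessera rises to 90% + 5% = 95%, and Lucas Varga's stake falls to 1%.
Lucas Byrne controlled Tessera already, so this is not a new person acquiring control; every other person's position is unchanged or reduced.
No new person acquires control, so the clause is not triggered.

No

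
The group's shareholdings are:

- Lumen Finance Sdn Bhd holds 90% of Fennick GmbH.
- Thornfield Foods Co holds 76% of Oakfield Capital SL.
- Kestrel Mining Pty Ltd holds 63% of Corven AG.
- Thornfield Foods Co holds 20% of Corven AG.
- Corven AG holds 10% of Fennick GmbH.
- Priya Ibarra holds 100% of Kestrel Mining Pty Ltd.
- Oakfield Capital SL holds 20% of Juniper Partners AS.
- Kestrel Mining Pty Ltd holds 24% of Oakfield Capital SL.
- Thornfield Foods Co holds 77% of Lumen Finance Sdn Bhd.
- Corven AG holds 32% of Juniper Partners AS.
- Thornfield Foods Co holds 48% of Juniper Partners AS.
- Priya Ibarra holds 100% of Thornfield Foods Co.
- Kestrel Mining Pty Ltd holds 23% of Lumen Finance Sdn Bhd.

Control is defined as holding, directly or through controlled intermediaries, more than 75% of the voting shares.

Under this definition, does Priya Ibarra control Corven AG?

Priya holds 100% of Thornfield, so Priya controls Thornfield.
Priya holds 100% of Kestrel, so Priya controls Kestrel.
Kestrel and Thornfield together hold 63% + 20% = 83% of Corven, so Priya controls Corven.

Yes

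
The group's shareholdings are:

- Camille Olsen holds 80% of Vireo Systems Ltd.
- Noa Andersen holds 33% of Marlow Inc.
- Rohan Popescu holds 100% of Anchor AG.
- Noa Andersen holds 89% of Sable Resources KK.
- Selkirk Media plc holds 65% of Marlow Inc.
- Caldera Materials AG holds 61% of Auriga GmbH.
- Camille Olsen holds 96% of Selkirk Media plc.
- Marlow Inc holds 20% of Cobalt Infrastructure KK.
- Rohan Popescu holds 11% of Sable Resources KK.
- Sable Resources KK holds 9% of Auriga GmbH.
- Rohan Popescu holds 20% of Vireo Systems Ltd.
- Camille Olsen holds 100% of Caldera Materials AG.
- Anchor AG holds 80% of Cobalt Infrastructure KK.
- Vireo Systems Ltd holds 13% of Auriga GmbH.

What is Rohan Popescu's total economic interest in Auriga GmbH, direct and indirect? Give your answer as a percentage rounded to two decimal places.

3.59%

Rohan reaches Auriga along 2 paths.
Via Sable: 11% × 9% = 0.99%.
Via Vireo: 20% × 13% = 2.6%.
Total: 0.99% + 2.6% = 3.59%.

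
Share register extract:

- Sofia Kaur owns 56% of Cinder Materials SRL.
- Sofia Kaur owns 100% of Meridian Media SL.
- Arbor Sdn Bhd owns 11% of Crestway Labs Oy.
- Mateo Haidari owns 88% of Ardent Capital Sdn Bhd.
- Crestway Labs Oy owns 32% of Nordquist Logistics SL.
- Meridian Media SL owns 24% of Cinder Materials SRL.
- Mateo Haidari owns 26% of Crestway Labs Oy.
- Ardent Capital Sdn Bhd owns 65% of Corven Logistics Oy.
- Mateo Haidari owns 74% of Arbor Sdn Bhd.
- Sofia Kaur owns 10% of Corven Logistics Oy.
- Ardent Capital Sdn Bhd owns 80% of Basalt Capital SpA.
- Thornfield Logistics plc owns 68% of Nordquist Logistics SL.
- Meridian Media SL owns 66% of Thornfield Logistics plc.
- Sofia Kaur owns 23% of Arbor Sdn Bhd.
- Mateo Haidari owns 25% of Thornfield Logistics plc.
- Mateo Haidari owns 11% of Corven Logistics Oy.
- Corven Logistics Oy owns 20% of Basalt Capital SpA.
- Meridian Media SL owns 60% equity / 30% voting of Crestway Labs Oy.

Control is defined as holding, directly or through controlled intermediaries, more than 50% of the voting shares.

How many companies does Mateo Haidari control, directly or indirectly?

Mateo holds 88% of Ardent, so Mateo controls Ardent.
Mateo holds 74% of Arbor, so Mateo controls Arbor.
Ardent and Mateo together hold 65% + 11% = 76% of Corven, so Mateo controls Corven.
Corven and Ardent together hold 20% + 80% = 100% of Basalt, so Mateo controls Basalt.
No other company's threshold is met.
Mateo controls 4 companies.

4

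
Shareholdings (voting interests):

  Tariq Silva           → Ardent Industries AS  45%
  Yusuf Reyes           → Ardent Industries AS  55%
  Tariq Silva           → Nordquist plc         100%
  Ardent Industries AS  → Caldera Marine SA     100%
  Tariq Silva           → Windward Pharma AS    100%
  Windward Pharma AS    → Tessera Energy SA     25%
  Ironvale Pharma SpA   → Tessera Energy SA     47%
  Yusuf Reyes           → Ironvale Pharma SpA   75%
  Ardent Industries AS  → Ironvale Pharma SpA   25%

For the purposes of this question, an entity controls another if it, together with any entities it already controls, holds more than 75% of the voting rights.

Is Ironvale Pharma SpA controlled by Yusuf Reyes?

No

Yusuf's largest direct stake is 75% in Ironvale, which does not meet the threshold, so Yusuf controls no company.
In Ironvale, Yusuf's side holds only 75%, not > 75%.
So Yusuf does not control Ironvale.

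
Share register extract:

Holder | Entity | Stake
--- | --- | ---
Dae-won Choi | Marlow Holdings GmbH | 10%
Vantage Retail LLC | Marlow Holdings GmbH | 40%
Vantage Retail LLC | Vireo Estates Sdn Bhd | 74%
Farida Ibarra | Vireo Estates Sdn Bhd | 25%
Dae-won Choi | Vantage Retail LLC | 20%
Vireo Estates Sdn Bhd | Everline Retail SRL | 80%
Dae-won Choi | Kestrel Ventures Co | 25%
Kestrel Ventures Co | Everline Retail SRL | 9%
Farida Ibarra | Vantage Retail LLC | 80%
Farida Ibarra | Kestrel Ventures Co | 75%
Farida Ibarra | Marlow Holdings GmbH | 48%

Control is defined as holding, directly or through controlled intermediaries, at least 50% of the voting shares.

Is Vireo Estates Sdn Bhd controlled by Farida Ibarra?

Yes

Farida holds 80% of Vantage, so Farida controls Vantage.
Farida and Vantage together hold 25% + 74% = 99% of Vireo, so Farida controls Vireo.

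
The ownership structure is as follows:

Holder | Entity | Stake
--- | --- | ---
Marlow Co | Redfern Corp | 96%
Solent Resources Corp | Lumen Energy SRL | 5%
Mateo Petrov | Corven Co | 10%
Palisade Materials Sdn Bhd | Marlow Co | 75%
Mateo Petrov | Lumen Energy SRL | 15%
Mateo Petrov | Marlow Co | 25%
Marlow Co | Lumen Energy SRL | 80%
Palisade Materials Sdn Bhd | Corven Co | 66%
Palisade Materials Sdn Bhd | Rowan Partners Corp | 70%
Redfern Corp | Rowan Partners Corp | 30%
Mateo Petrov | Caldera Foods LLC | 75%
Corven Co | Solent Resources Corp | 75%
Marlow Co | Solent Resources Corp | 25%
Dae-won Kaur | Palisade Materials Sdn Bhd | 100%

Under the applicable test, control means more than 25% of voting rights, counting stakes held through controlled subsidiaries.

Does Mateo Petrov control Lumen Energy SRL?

No

Mateo holds 75% of Caldera, so Mateo controls Caldera.
In Lumen, Mateo's side holds only 15%, not > 25%.
So Mateo does not control Lumen.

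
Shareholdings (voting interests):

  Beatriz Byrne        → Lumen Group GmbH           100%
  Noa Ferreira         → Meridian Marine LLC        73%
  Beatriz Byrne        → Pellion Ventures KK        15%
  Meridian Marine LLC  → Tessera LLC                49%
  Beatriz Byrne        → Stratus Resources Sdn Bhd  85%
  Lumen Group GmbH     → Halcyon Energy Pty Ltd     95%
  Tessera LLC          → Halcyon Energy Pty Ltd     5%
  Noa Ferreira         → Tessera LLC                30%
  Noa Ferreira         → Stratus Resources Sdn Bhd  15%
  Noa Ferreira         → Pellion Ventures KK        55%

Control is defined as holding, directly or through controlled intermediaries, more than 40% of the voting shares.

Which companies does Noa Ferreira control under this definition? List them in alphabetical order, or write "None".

Meridian Marine LLC, Pellion Ventures KK, Tessera LLC

Noa holds 55% of Pellion, so Noa controls Pellion.
Noa holds 73% of Meridian, so Noa controls Meridian.
Meridian and Noa together hold 49% + 30% = 79% of Tessera, so Noa controls Tessera.
No other company's threshold is met.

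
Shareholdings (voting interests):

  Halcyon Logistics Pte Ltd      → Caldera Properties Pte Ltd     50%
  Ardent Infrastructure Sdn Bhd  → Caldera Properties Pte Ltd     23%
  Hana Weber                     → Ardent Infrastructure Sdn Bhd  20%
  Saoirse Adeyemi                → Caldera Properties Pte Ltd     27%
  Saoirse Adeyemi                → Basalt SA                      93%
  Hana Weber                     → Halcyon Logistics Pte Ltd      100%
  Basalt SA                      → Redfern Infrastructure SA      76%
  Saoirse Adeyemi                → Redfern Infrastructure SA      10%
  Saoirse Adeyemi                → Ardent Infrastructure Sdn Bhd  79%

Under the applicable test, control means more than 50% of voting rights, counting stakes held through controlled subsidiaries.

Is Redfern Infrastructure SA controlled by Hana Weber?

No

Hana holds 100% of Halcyon, so Hana controls Halcyon.
Neither Hana nor any entity Hana controls holds any voting interest in Redfern.
So Hana does not control Redfern.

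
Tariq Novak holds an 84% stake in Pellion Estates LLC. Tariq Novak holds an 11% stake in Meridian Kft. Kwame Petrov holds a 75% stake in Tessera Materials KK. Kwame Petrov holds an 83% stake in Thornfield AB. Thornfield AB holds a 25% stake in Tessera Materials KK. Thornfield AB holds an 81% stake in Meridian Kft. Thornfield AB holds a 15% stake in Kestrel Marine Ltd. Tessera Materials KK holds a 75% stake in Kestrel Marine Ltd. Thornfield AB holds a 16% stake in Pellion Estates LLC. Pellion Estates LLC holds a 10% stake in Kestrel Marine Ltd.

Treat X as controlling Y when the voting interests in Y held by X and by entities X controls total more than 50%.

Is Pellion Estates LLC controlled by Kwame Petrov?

Kwame holds 83% of Thornfield, so Kwame controls Thornfield.
Thornfield holds 81% of Meridian, so Kwame controls Meridian.
Thornfield and Kwame together hold 25% + 75% = 100% of Tessera, so Kwame controls Tessera.
Tessera and Thornfield together hold 75% + 15% = 90% of Kestrel, so Kwame controls Kestrel.
In Pellion, Kwame's side holds only 16%, not > 50%.
So Kwame does not control Pellion.

No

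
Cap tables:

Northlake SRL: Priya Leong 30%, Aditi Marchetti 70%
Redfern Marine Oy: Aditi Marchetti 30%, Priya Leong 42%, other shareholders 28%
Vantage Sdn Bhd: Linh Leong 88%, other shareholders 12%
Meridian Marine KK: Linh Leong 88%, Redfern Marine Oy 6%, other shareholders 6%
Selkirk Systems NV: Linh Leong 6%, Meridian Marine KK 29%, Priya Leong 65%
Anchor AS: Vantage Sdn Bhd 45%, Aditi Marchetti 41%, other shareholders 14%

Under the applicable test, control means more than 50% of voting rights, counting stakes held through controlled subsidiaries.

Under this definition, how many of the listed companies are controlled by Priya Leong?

Priya holds 65% of Selkirk, so Priya controls Selkirk.
No other company's threshold is met.
Priya controls 1 company.

1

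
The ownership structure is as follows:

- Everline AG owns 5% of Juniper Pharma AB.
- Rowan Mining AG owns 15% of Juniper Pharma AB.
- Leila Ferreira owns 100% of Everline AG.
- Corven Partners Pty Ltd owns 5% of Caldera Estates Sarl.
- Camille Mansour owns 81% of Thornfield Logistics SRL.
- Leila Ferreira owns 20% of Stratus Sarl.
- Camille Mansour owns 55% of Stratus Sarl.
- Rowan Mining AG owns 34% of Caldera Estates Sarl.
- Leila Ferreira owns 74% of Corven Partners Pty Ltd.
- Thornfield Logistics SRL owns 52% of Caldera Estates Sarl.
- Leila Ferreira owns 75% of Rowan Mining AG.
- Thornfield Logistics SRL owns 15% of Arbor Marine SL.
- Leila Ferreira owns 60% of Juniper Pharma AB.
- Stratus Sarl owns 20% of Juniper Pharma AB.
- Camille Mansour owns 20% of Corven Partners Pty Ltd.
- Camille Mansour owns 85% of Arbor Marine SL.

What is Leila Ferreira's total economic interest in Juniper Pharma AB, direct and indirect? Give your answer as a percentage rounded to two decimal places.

Leila reaches Juniper along 4 paths.
Direct stake: 60% = 60%.
Via Rowan: 75% × 15% = 11.25%.
Via Stratus: 20% × 20% = 4%.
Via Everline: 100% × 5% = 5%.
Total: 60% + 11.25% + 4% + 5% = 80.25%.

80.25%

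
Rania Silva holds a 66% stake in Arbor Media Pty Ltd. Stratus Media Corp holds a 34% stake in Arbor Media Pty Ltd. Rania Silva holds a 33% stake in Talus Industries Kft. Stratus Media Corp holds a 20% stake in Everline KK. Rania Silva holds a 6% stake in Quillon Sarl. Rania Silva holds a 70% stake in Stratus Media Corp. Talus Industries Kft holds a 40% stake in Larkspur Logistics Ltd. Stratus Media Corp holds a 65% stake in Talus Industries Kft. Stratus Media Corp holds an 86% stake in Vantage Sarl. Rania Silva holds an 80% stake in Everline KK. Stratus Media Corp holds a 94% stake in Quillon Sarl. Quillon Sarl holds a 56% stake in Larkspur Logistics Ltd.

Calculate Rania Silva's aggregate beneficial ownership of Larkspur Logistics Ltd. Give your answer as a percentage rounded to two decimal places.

71.61%

Rania reaches Larkspur along 4 paths.
Via Talus: 33% × 40% = 13.2%.
Via Stratus → Talus: 70% × 65% × 40% = 18.2%.
Via Quillon: 6% × 56% = 3.36%.
Via Stratus → Quillon: 70% × 94% × 56% = 36.848%.
Total: 13.2% + 18.2% + 3.36% + 36.848% = 71.608%.
Rounded: 71.61%.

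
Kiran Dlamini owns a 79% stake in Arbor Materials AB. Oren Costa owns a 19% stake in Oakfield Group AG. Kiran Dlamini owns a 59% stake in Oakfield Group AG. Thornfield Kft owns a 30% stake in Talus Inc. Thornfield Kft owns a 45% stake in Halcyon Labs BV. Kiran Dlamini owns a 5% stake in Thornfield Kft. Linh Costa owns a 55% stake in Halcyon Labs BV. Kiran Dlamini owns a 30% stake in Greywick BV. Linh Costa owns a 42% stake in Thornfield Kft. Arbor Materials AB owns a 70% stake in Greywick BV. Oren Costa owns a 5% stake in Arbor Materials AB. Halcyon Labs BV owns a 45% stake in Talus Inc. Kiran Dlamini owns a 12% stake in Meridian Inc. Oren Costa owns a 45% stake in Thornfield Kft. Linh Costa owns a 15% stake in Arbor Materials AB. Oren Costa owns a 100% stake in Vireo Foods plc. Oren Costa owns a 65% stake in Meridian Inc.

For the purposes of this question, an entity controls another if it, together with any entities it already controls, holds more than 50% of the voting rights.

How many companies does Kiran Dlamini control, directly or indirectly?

Kiran holds 79% of Arbor, so Kiran controls Arbor.
Kiran holds 59% of Oakfield, so Kiran controls Oakfield.
Kiran and Arbor together hold 30% + 70% = 100% of Greywick, so Kiran controls Greywick.
No other company's threshold is met.
Kiran controls 3 companies.

3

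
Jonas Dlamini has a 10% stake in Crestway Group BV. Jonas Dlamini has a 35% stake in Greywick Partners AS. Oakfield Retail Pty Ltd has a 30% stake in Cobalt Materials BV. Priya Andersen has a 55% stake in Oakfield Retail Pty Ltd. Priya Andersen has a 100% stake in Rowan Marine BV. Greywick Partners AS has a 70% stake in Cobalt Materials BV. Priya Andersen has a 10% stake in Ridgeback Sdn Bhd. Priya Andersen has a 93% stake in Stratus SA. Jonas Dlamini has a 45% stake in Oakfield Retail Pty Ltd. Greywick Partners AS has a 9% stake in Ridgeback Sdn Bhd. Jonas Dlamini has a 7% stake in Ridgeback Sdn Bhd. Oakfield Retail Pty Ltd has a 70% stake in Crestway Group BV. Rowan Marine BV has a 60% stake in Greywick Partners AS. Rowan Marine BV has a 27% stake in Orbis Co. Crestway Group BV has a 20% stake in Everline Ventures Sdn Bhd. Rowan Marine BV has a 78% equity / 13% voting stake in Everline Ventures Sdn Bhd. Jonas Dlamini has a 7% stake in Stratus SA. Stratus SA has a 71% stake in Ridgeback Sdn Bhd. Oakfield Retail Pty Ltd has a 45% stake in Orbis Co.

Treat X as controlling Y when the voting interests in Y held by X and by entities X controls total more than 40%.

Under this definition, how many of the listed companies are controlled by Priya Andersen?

8

Priya holds 100% of Rowan, so Priya controls Rowan.
Priya holds 93% of Stratus, so Priya controls Stratus.
Priya holds 55% of Oakfield, so Priya controls Oakfield.
Oakfield holds 70% of Crestway, so Priya controls Crestway.
Oakfield and Rowan together hold 45% + 27% = 72% of Orbis, so Priya controls Orbis.
Rowan holds 60% of Greywick, so Priya controls Greywick.
Priya and Stratus and Greywick together hold 10% + 71% + 9% = 90% of Ridgeback, so Priya controls Ridgeback.
Greywick and Oakfield together hold 70% + 30% = 100% of Cobalt, so Priya controls Cobalt.
No other company's threshold is met.
Priya controls 8 companies.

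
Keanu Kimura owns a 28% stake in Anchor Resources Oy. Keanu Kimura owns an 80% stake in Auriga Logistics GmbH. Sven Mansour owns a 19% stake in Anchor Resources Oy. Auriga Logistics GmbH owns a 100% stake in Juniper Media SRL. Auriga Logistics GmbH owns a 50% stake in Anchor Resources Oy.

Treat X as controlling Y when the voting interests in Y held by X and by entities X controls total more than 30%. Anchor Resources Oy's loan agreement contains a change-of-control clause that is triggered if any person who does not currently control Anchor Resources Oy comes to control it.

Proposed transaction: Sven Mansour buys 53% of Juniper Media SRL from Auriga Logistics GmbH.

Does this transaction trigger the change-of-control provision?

The purchase adds only to Sven's holdings (Auriga's stake shrinks), so Sven is the only person who could newly come to control Anchor.
Sven's largest direct stake is 19% in Anchor, which does not meet the threshold, so Sven controls no company.
In Anchor, Sven's side holds only 19%, not > 30%.
So before the transaction, Sven does not control Anchor.
After the purchase, Sven holds 53% of Juniper directly, and Auriga's stake falls to 47%.
Sven holds 53% of Juniper, so Sven controls Juniper.
After the transaction, Sven's side holds 19% of Anchor, not > 30%, so Sven still does not control Anchor.
No new person acquires control, so the clause is not triggered.

No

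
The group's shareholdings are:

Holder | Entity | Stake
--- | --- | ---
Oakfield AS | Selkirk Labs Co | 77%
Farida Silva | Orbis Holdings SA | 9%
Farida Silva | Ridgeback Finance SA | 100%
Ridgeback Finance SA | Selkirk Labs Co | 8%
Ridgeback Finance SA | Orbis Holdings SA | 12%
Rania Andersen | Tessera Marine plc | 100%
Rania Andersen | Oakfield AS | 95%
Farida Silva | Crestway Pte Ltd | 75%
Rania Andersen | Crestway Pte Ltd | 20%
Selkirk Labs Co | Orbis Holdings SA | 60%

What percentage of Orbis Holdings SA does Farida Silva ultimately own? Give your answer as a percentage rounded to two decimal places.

25.80%

Farida reaches Orbis along 3 paths.
Via Ridgeback: 100% × 12% = 12%.
Via Ridgeback → Selkirk: 100% × 8% × 60% = 4.8%.
Direct stake: 9% = 9%.
Total: 12% + 4.8% + 9% = 25.8%.
Rounded: 25.80%.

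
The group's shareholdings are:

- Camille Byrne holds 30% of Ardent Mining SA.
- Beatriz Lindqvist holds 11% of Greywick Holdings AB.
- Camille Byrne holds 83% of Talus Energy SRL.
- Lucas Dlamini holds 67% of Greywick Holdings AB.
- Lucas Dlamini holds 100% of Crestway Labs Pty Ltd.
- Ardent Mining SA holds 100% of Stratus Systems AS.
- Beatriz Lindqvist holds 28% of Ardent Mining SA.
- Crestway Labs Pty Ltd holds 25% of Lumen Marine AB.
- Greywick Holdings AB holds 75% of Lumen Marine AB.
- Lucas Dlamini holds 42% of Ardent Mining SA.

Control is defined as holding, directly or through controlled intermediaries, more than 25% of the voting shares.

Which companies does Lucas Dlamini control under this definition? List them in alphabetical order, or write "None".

Ardent Mining SA, Crestway Labs Pty Ltd, Greywick Holdings AB, Lumen Marine AB, Stratus Systems AS

Lucas holds 67% of Greywick, so Lucas controls Greywick.
Lucas holds 100% of Crestway, so Lucas controls Crestway.
Lucas holds 42% of Ardent, so Lucas controls Ardent.
Crestway and Greywick together hold 25% + 75% = 100% of Lumen, so Lucas controls Lumen.
Ardent holds 100% of Stratus, so Lucas controls Stratus.
No other company's threshold is met.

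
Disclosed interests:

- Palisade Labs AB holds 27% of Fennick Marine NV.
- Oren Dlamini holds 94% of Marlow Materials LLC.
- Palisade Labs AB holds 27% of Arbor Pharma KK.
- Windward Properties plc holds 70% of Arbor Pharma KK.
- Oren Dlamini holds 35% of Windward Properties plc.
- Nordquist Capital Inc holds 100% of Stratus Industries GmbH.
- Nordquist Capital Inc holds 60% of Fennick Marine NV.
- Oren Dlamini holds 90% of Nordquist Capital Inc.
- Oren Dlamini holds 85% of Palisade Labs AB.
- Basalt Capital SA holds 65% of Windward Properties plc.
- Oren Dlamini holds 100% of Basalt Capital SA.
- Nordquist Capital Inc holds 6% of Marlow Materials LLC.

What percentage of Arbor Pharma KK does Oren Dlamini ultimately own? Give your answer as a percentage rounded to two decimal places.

Oren reaches Arbor along 3 paths.
Via Basalt → Windward: 100% × 65% × 70% = 45.5%.
Via Windward: 35% × 70% = 24.5%.
Via Palisade: 85% × 27% = 22.95%.
Total: 45.5% + 24.5% + 22.95% = 92.95%.

92.95%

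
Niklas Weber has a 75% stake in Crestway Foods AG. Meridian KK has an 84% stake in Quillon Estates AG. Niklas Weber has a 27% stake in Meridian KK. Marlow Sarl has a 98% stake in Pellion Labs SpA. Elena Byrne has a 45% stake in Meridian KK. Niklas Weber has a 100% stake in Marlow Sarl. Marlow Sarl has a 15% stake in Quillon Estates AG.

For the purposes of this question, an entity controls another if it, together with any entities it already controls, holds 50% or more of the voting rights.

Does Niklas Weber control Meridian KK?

Niklas holds 75% of Crestway, so Niklas controls Crestway.
Niklas holds 100% of Marlow, so Niklas controls Marlow.
Marlow holds 98% of Pellion, so Niklas controls Pellion.
In Meridian, Niklas's side holds only 27%, not ≥ 50%.
So Niklas does not control Meridian.

No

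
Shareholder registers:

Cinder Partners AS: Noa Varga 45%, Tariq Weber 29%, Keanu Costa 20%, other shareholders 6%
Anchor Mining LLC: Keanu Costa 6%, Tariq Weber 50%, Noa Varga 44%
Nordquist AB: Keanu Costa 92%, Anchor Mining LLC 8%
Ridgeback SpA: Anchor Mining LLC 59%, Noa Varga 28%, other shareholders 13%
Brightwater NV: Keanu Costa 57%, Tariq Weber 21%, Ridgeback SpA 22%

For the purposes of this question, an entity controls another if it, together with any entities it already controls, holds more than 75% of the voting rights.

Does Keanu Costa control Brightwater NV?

Keanu holds 92% of Nordquist, so Keanu controls Nordquist.
In Brightwater, Keanu's side holds only 57%, not > 75%.
So Keanu does not control Brightwater.

No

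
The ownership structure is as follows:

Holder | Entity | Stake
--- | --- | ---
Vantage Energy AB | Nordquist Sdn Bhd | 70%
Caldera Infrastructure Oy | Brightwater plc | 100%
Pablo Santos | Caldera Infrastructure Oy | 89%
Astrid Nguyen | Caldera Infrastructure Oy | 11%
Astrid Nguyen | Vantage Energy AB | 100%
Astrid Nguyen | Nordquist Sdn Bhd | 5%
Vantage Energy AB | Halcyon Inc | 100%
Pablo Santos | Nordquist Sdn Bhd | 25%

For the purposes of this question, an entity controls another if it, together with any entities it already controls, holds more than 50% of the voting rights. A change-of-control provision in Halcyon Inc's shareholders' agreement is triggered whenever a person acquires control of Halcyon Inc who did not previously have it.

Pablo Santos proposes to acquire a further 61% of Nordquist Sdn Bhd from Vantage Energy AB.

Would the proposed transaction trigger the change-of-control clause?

The purchase adds only to Pablo's holdings (Vantage's stake shrinks), so Pablo is the only person who could newly come to control Halcyon.
Pablo holds 89% of Caldera, so Pablo controls Caldera.
Caldera holds 100% of Brightwater, so Pablo controls Brightwater.
Neither Pablo nor any entity Pablo controls holds any voting interest in Halcyon.
So before the transaction, Pablo does not control Halcyon.
After the purchase, Pablo's direct stake in Nordquist rises to 25% + 61% = 86%, and Vantage's stake falls to 9%.
Pablo holds 86% of Nordquist, so Pablo controls Nordquist.
After the transaction, neither Pablo nor any entity Pablo controls holds a voting interest in Halcyon, so Pablo still does not control it.
No new person acquires control, so the clause is not triggered.

No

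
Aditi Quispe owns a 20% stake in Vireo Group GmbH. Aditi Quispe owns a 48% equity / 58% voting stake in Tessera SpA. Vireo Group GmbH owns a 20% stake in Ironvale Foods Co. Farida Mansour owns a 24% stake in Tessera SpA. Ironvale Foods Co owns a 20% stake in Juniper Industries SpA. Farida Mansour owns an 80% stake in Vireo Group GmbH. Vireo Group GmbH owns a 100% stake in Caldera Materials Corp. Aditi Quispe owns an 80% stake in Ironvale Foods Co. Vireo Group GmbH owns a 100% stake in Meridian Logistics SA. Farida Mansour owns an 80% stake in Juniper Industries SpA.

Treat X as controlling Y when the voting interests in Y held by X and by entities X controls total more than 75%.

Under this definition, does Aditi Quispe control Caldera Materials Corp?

Aditi holds 80% of Ironvale, so Aditi controls Ironvale.
Neither Aditi nor any entity Aditi controls holds any voting interest in Caldera.
So Aditi does not control Caldera.

No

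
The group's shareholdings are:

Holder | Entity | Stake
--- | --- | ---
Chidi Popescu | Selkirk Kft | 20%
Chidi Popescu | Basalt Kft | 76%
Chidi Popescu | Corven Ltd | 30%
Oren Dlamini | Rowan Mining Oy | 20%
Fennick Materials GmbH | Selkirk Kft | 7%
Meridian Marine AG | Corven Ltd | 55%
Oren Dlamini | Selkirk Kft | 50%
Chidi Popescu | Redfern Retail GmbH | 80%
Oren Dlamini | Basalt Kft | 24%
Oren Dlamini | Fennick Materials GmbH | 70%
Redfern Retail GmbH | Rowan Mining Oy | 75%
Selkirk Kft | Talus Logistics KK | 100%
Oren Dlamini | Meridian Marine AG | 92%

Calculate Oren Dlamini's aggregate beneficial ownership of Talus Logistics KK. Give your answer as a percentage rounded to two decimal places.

Oren reaches Talus along 2 paths.
Via Selkirk: 50% × 100% = 50%.
Via Fennick → Selkirk: 70% × 7% × 100% = 4.9%.
Total: 50% + 4.9% = 54.9%.
Rounded: 54.90%.

54.90%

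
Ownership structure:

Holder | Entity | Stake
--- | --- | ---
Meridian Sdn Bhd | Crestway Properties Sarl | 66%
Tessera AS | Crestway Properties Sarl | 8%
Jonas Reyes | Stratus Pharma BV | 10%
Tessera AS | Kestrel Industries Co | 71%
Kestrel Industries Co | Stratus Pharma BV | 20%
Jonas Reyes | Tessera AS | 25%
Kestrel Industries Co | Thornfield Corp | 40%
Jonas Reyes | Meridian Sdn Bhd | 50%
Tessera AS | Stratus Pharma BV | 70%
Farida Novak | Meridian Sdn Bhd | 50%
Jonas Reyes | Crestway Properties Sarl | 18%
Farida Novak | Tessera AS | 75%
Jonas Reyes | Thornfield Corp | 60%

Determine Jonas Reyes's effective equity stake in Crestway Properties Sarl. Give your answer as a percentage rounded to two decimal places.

53.00%

Jonas reaches Crestway along 3 paths.
Via Meridian: 50% × 66% = 33%.
Direct stake: 18% = 18%.
Via Tessera: 25% × 8% = 2%.
Total: 33% + 18% + 2% = 53%.
Rounded: 53.00%.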